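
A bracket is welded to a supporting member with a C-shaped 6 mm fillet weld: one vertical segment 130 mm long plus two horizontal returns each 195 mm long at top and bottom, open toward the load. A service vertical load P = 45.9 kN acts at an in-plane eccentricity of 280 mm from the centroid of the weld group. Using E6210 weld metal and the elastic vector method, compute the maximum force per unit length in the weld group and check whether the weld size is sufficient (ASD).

E62XX → F_EXX = 620 MPa.
Total weld length L_w = 520 mm. Treat welds as unit-width lines.
Centroid: x̄ = 2×195×97.5 / 520 = 73.12 mm from the vertical weld.
Polar moment about centroid: J = I_x + I_y = [130³/12 + 2×195×65²] + [130×73.12² + 2(195³/12 + 195×24.38²)] = 3994000 mm³.
Direct shear f_v = P/L_w = 45.9×10³ / 520 = 88.27 N/mm (vertical).
Torsion M = P·e = 45.9×10³ × 280 = 12852000 N·mm.
Critical point at (x, y) = (121.9, 65) from centroid. f_tx = M·y/J = 209.2 N/mm; f_ty = M·x/J = 392.2 N/mm.
Resultant f_max = √[f_tx² + (f_v + f_ty)²] = √[209.2² + (88.27 + 392.2)²] = 524.1 N/mm.
Capacity per unit length: r_n/Ω = (1/2.0) × 0.6 × 620 × (0.707 × 6) = 789 N/mm.
524.1 ≤ 789 → adequate.

f_max ≈ 524 N/mm; adequate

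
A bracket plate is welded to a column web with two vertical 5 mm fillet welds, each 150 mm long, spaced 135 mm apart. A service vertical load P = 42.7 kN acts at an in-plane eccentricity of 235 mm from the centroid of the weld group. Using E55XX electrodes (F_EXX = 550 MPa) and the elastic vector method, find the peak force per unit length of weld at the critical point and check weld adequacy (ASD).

f_max ≈ 629 N/mm; NOT adequate

Total weld length L_w = 300 mm. Treat welds as unit-width lines.
Polar moment about centroid: J = 2[d³/12 + d(b/2)²] = 2[150³/12 + 150×67.5²] = 1929000 mm³.
Direct shear f_v = P/L_w = 42.7×10³ / 300 = 142.3 N/mm (vertical).
Torsion M = P·e = 42.7×10³ × 235 = 10034000 N·mm.
Critical point at (x, y) = (67.5, 75) from centroid. f_tx = M·y/J = 390.1 N/mm; f_ty = M·x/J = 351.1 N/mm.
Resultant f_max = √[f_tx² + (f_v + f_ty)²] = √[390.1² + (142.3 + 351.1)²] = 629 N/mm.
Capacity per unit length: r_n/Ω = (1/2.0) × 0.6 × 550 × (0.707 × 5) = 583.3 N/mm.
629 > 583.3 → NOT adequate.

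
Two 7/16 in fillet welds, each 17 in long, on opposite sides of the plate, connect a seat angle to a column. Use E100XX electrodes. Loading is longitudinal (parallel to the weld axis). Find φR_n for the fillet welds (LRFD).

φR_n ≈ 473 kips

E100XX → F_EXX = 100 ksi.
Effective throat t_e = 0.707 × 0.4375 = 0.3093 in.
Total length L = 34 in; A_we = 0.3093 × 34 = 10.52 in².
F_nw = 0.6 F_EXX = 0.6 × 100 = 60 ksi.
φR_n = 0.75 × 60 × 10.52 = 473.2 kips.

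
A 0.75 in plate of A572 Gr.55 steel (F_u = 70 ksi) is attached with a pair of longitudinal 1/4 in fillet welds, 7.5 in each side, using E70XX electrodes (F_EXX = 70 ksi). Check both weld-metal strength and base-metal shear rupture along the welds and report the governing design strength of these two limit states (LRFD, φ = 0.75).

t_e = 0.707 × 0.25 = 0.1767 in; L = 15 in.
Weld metal: φR_n = 0.75 × 0.6 × 70 × 0.1767 × 15 = 83.51 kip.
Base metal (shear rupture): φR_n = 0.75 × 0.6 × 70 × 0.75 × 15 = 354.4 kip.
Governing: weld metal.

φR_n ≈ 83.5 kip (weld metal governs)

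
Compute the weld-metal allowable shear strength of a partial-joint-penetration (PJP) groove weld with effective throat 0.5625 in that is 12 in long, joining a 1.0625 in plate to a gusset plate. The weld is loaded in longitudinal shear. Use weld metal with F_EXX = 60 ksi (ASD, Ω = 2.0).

R_n/Ω ≈ 122 kip

Effective throat (given) t_e = 0.5625 in.
A_we = 0.5625 × 12 = 6.75 in².
F_nw = 0.6 F_EXX = 36 ksi.
R_n/Ω = (36 × 6.75) / 2.0 = 121.5 kip.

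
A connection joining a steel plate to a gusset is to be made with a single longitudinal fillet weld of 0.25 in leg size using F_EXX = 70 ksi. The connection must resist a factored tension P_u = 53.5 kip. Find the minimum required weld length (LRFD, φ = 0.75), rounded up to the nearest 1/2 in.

Throat t_e = 0.707 × 0.25 = 0.1767 in.
φr_n = 0.75 × 0.6 × 70 × 0.1767 = 5.568 kip/in.
L_req = P_u / φr_n = 53.5 / 5.568 = 9.609 in total.
Round up → use L = 10 in.

L = 10 in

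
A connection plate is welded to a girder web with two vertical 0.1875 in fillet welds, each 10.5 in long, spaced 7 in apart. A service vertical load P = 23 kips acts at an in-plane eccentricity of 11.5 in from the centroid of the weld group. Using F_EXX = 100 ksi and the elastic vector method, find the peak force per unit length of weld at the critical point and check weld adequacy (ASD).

Total weld length L_w = 21 in. Treat welds as unit-width lines.
Polar moment about centroid: J = 2[d³/12 + d(b/2)²] = 2[10.5³/12 + 10.5×3.5²] = 450.2 in³.
Direct shear f_v = P/L_w = 23 / 21 = 1.095 kip/in (vertical).
Torsion M = P·e = 23 × 11.5 = 264.5 kip·in.
Critical point at (x, y) = (3.5, 5.25) from centroid. f_tx = M·y/J = 3.085 kip/in; f_ty = M·x/J = 2.056 kip/in.
Resultant f_max = √[f_tx² + (f_v + f_ty)²] = √[3.085² + (1.095 + 2.056)²] = 4.41 kip/in.
Capacity per unit length: r_n/Ω = (1/2.0) × 0.6 × 100 × (0.707 × 0.1875) = 3.977 kip/in.
4.41 > 3.977 → NOT adequate.

f_max ≈ 4.41 kip/in; NOT adequate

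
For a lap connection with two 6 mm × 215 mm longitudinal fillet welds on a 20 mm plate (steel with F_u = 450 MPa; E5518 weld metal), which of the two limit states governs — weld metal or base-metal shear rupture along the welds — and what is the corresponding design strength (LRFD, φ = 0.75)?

E55XX → F_EXX = 550 MPa.
t_e = 0.707 × 6 = 4.242 mm; L = 430 mm.
Weld metal: φR_n = 0.75 × 0.6 × 550 × 4.242 × 430 × 10⁻³ = 451.5 kN.
Base metal (shear rupture): φR_n = 0.75 × 0.6 × 450 × 20 × 430 × 10⁻³ = 1742 kN.
Governing: weld metal.

φR_n ≈ 451 kN (weld metal governs)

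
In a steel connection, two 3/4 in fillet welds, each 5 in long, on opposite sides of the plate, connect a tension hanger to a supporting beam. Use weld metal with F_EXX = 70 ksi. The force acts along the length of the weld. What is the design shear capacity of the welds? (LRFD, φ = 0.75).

φR_n ≈ 167 kips

Effective throat t_e = 0.707 × 0.75 = 0.5302 in.
Total length L = 10 in; A_we = 0.5302 × 10 = 5.303 in².
F_nw = 0.6 F_EXX = 0.6 × 70 = 42 ksi.
φR_n = 0.75 × 42 × 5.303 = 167 kips.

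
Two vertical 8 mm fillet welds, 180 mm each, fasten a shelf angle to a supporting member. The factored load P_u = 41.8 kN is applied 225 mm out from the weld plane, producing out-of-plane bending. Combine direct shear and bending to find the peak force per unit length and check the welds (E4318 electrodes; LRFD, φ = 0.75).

E43XX → F_EXX = 430 MPa.
L_w = 2 × 180 = 360 mm; section modulus (unit throat) S = 2 × L²/6 = 10800 mm².
Direct shear f_v = P/L_w = 41.8×10³/360 = 116.1 N/mm.
Moment M = P × e = 41.8×10³ × 225 = 9405000 N·mm; bending f_b = M/S = 870.8 N/mm.
f_max = √(f_v² + f_b²) = √(116.1² + 870.8²) = 878.5 N/mm.
φr_n = 0.75 × 0.6 × 430 × (0.707 × 8) = 1094 N/mm → adequate.

f_max ≈ 879 N/mm; adequate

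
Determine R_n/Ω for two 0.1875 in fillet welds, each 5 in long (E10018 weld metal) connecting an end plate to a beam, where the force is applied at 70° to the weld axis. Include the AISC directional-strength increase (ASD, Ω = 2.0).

E100XX → F_EXX = 100 ksi.
t_e = 0.707 × 0.1875 = 0.1326 in; A_we = 0.1326 × 10 = 1.326 in².
Directional factor: 1.0 + 0.5 sin^1.5(70°) = 1.455.
F_nw = 0.6 × 100 × 1.455 = 87.33 ksi.
R_n/Ω = (87.33 × 1.326) / 2.0 = 57.88 kips.

R_n/Ω ≈ 57.9 kips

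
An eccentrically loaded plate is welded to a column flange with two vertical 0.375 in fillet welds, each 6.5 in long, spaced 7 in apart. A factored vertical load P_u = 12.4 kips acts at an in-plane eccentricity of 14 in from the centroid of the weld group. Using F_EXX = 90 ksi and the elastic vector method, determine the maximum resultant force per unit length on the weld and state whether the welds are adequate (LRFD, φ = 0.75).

f_max ≈ 4.79 kip/in; adequate

Total weld length L_w = 13 in. Treat welds as unit-width lines.
Polar moment about centroid: J = 2[d³/12 + d(b/2)²] = 2[6.5³/12 + 6.5×3.5²] = 205 in³.
Direct shear f_v = P/L_w = 12.4 / 13 = 0.9538 kip/in (vertical).
Torsion M = P·e = 12.4 × 14 = 173.6 kip·in.
Critical point at (x, y) = (3.5, 3.25) from centroid. f_tx = M·y/J = 2.752 kip/in; f_ty = M·x/J = 2.964 kip/in.
Resultant f_max = √[f_tx² + (f_v + f_ty)²] = √[2.752² + (0.9538 + 2.964)²] = 4.787 kip/in.
Capacity per unit length: φr_n = 0.75 × 0.6 × 90 × (0.707 × 0.375) = 10.74 kip/in.
4.787 ≤ 10.74 → adequate.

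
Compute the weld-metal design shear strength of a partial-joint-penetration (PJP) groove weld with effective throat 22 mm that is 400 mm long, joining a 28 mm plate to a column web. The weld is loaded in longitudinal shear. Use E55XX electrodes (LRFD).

E55XX → F_EXX = 550 MPa.
Effective throat (given) t_e = 22 mm.
A_we = 22 × 400 = 8800 mm².
F_nw = 0.6 F_EXX = 330 MPa.
φR_n = 0.75 × 330 × 8800 × 10⁻³ = 2178 kN.

φR_n ≈ 2180 kN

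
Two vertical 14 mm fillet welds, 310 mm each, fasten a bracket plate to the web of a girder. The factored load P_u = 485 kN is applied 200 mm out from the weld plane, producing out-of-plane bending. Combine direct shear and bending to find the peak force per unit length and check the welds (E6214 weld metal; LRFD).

E62XX → F_EXX = 620 MPa.
L_w = 2 × 310 = 620 mm; section modulus (unit throat) S = 2 × L²/6 = 32030 mm².
Direct shear f_v = P/L_w = 485×10³/620 = 782.3 N/mm.
Moment M = P × e = 485×10³ × 200 = 97000000 N·mm; bending f_b = M/S = 3028 N/mm.
f_max = √(f_v² + f_b²) = √(782.3² + 3028²) = 3128 N/mm.
φr_n = 0.75 × 0.6 × 620 × (0.707 × 14) = 2762 N/mm → NOT adequate.

f_max ≈ 3130 N/mm; NOT adequate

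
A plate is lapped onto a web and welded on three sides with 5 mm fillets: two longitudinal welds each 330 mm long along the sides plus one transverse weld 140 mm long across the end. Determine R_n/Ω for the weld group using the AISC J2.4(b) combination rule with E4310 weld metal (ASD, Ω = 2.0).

R_n/Ω ≈ 365 kN

E43XX → F_EXX = 430 MPa.
t_e = 0.707 × 5 = 3.535 mm.
R_nwl = 0.6 × 430 × 3.535 × 660 × 10⁻³ = 601.9 kN (longitudinal, 2 welds).
R_nwt = 0.6 × 430 × 3.535 × 140 × 10⁻³ = 127.7 kN (transverse, base value).
(i) R_nwl + R_nwt = 729.6 kN; (ii) 0.85 R_nwl + 1.5 R_nwt = 703.2 kN.
R_n = max = 729.6 kN [governs: (i)]; R_n/Ω = 364.8 kN.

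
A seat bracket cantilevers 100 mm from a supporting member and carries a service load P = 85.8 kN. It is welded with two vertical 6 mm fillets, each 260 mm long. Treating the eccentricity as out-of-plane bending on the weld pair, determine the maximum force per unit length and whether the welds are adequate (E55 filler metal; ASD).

E55XX → F_EXX = 550 MPa.
L_w = 2 × 260 = 520 mm; section modulus (unit throat) S = 2 × L²/6 = 22530 mm².
Direct shear f_v = P/L_w = 85.8×10³/520 = 165 N/mm.
Moment M = P × e = 85.8×10³ × 100 = 8580000 N·mm; bending f_b = M/S = 380.8 N/mm.
f_max = √(f_v² + f_b²) = √(165² + 380.8²) = 415 N/mm.
r_n/Ω = (1/2.0) × 0.6 × 550 × (0.707 × 6) = 699.9 N/mm → adequate.

f_max ≈ 415 N/mm; adequate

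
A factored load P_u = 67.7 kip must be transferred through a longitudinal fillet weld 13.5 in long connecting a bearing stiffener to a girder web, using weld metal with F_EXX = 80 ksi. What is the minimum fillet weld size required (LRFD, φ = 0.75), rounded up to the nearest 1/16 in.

Total weld length L = 13.5 in.
Required throat t_e = P_u / (φ × 0.6 F_EXX × L) = 67.7 / (0.75 × 0.6 × 80 × 13.5) = 0.1393 in.
Required leg w = t_e / 0.707 = 0.197 in → use 1/4 in.

w = 1/4 in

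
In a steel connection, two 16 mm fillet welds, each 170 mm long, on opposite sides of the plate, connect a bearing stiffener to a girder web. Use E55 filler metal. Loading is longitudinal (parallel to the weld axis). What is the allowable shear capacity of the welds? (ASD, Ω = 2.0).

E55XX → F_EXX = 550 MPa.
Effective throat t_e = 0.707 × 16 = 11.31 mm.
Total length L = 340 mm; A_we = 11.31 × 340 = 3846 mm².
F_nw = 0.6 F_EXX = 0.6 × 550 = 330 MPa.
R_n = 330 × 3846 × 10⁻³ = 1269 kN; R_n/Ω = 1269/2.0 = 634.6 kN.

R_n/Ω ≈ 635 kN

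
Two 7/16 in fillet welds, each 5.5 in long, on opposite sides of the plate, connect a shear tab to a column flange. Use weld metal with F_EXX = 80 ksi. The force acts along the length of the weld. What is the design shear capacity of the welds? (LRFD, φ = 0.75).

φR_n ≈ 122 kips

Effective throat t_e = 0.707 × 0.4375 = 0.3093 in.
Total length L = 11 in; A_we = 0.3093 × 11 = 3.402 in².
F_nw = 0.6 F_EXX = 0.6 × 80 = 48 ksi.
φR_n = 0.75 × 48 × 3.402 = 122.5 kips.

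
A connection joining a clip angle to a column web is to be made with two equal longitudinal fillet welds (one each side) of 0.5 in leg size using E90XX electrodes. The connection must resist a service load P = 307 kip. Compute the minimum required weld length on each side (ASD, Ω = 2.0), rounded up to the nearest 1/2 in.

E90XX → F_EXX = 90 ksi.
Throat t_e = 0.707 × 0.5 = 0.3535 in.
r_n/Ω = (0.6 × 90 × 0.3535) / 2.0 = 9.544 kip/in.
L_req = P / (r_n/Ω) = 307 / 9.544 = 32.17 in total.
Per side: 32.17 / 2 = 16.08 in.
Round up → use L = 16.5 in on each side.

L = 16.5 in on each side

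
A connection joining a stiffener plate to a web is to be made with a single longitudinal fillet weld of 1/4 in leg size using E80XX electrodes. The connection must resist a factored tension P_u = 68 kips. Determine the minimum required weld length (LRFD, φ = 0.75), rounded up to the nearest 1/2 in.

E80XX → F_EXX = 80 ksi.
Throat t_e = 0.707 × 0.25 = 0.1767 in.
φr_n = 0.75 × 0.6 × 80 × 0.1767 = 6.363 kips/in.
L_req = P_u / φr_n = 68 / 6.363 = 10.69 in total.
Round up → use L = 11 in.

L = 11 in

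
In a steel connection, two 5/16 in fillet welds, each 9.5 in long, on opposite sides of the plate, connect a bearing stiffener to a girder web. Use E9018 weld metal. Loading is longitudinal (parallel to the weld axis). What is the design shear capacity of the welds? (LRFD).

φR_n ≈ 170 kip

E90XX → F_EXX = 90 ksi.
Effective throat t_e = 0.707 × 0.3125 = 0.2209 in.
Total length L = 19 in; A_we = 0.2209 × 19 = 4.198 in².
F_nw = 0.6 F_EXX = 0.6 × 90 = 54 ksi.
φR_n = 0.75 × 54 × 4.198 = 170 kip.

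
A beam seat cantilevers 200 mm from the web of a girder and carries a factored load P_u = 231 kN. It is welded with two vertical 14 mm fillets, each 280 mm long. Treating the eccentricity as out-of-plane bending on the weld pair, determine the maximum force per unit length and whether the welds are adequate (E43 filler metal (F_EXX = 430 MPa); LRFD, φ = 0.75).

L_w = 2 × 280 = 560 mm; section modulus (unit throat) S = 2 × L²/6 = 26130 mm².
Direct shear f_v = P/L_w = 231×10³/560 = 412.5 N/mm.
Moment M = P × e = 231×10³ × 200 = 46200000 N·mm; bending f_b = M/S = 1768 N/mm.
f_max = √(f_v² + f_b²) = √(412.5² + 1768²) = 1815 N/mm.
φr_n = 0.75 × 0.6 × 430 × (0.707 × 14) = 1915 N/mm → adequate.

f_max ≈ 1820 N/mm; adequate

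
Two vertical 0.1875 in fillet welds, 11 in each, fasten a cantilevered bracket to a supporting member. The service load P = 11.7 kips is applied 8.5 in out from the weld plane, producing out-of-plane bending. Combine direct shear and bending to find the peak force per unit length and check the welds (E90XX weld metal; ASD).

f_max ≈ 2.52 kip/in; adequate

E90XX → F_EXX = 90 ksi.
L_w = 2 × 11 = 22 in; section modulus (unit throat) S = 2 × L²/6 = 40.33 in².
Direct shear f_v = P/L_w = 11.7/22 = 0.5318 kip/in.
Moment M = P × e = 11.7 × 8.5 = 99.45 kip·in; bending f_b = M/S = 2.466 kip/in.
f_max = √(f_v² + f_b²) = √(0.5318² + 2.466²) = 2.522 kip/in.
r_n/Ω = (1/2.0) × 0.6 × 90 × (0.707 × 0.1875) = 3.579 kip/in → adequate.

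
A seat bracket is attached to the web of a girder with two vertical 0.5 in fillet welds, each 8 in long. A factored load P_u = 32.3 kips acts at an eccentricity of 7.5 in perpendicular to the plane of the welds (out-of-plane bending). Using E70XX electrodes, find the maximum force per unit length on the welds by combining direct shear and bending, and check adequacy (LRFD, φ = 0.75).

f_max ≈ 11.5 kip/in; NOT adequate

E70XX → F_EXX = 70 ksi.
L_w = 2 × 8 = 16 in; section modulus (unit throat) S = 2 × L²/6 = 21.33 in².
Direct shear f_v = P/L_w = 32.3/16 = 2.019 kip/in.
Moment M = P × e = 32.3 × 7.5 = 242.25 kip·in; bending f_b = M/S = 11.36 kip/in.
f_max = √(f_v² + f_b²) = √(2.019² + 11.36²) = 11.53 kip/in.
φr_n = 0.75 × 0.6 × 70 × (0.707 × 0.5) = 11.14 kip/in → NOT adequate.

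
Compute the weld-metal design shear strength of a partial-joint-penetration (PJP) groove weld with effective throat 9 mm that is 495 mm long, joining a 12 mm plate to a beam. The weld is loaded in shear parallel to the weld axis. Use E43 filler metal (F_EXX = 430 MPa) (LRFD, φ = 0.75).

Effective throat (given) t_e = 9 mm.
A_we = 9 × 495 = 4455 mm².
F_nw = 0.6 F_EXX = 258 MPa.
φR_n = 0.75 × 258 × 4455 × 10⁻³ = 862 kN.

φR_n ≈ 862 kN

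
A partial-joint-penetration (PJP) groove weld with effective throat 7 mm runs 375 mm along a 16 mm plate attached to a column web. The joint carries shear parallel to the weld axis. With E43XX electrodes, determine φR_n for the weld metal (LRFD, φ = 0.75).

E43XX → F_EXX = 430 MPa.
Effective throat (given) t_e = 7 mm.
A_we = 7 × 375 = 2625 mm².
F_nw = 0.6 F_EXX = 258 MPa.
φR_n = 0.75 × 258 × 2625 × 10⁻³ = 507.9 kN.

φR_n ≈ 508 kN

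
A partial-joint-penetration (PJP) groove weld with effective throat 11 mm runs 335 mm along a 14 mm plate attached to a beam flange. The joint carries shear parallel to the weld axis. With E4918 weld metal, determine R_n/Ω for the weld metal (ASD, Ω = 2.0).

E49XX → F_EXX = 490 MPa.
Effective throat (given) t_e = 11 mm.
A_we = 11 × 335 = 3685 mm².
F_nw = 0.6 F_EXX = 294 MPa.
R_n/Ω = (294 × 3685) / 2.0 × 10⁻³ = 541.7 kN.

R_n/Ω ≈ 542 kN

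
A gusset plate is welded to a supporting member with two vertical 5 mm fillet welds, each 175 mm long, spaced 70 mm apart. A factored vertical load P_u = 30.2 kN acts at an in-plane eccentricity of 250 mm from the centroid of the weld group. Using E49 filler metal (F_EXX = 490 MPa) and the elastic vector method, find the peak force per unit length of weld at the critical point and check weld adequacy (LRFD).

Total weld length L_w = 350 mm. Treat welds as unit-width lines.
Polar moment about centroid: J = 2[d³/12 + d(b/2)²] = 2[175³/12 + 175×35²] = 1322000 mm³.
Direct shear f_v = P/L_w = 30.2×10³ / 350 = 86.29 N/mm (vertical).
Torsion M = P·e = 30.2×10³ × 250 = 7550000 N·mm.
Critical point at (x, y) = (35, 87.5) from centroid. f_tx = M·y/J = 499.7 N/mm; f_ty = M·x/J = 199.9 N/mm.
Resultant f_max = √[f_tx² + (f_v + f_ty)²] = √[499.7² + (86.29 + 199.9)²] = 575.9 N/mm.
Capacity per unit length: φr_n = 0.75 × 0.6 × 490 × (0.707 × 5) = 779.5 N/mm.
575.9 ≤ 779.5 → adequate.

f_max ≈ 576 N/mm; adequate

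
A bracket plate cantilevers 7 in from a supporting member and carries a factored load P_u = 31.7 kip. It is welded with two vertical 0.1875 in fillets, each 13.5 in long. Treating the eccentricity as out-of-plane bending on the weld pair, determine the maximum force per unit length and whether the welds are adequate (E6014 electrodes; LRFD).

f_max ≈ 3.84 kip/in; NOT adequate

E60XX → F_EXX = 60 ksi.
L_w = 2 × 13.5 = 27 in; section modulus (unit throat) S = 2 × L²/6 = 60.75 in².
Direct shear f_v = P/L_w = 31.7/27 = 1.174 kip/in.
Moment M = P × e = 31.7 × 7 = 221.9 kip·in; bending f_b = M/S = 3.653 kip/in.
f_max = √(f_v² + f_b²) = √(1.174² + 3.653²) = 3.837 kip/in.
φr_n = 0.75 × 0.6 × 60 × (0.707 × 0.1875) = 3.579 kip/in → NOT adequate.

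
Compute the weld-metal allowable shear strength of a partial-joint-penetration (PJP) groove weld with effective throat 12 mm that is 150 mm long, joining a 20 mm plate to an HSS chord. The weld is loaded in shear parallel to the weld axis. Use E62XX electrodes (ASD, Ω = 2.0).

R_n/Ω ≈ 335 kN

E62XX → F_EXX = 620 MPa.
Effective throat (given) t_e = 12 mm.
A_we = 12 × 150 = 1800 mm².
F_nw = 0.6 F_EXX = 372 MPa.
R_n/Ω = (372 × 1800) / 2.0 × 10⁻³ = 334.8 kN.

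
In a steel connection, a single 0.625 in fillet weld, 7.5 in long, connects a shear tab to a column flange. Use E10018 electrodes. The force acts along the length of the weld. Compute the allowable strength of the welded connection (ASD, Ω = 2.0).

R_n/Ω ≈ 99.4 kips

E100XX → F_EXX = 100 ksi.
Effective throat t_e = 0.707 × 0.625 = 0.4419 in.
Total length L = 7.5 in; A_we = 0.4419 × 7.5 = 3.314 in².
F_nw = 0.6 F_EXX = 0.6 × 100 = 60 ksi.
R_n = 60 × 3.314 = 198.8 kips; R_n/Ω = 198.8/2.0 = 99.42 kips.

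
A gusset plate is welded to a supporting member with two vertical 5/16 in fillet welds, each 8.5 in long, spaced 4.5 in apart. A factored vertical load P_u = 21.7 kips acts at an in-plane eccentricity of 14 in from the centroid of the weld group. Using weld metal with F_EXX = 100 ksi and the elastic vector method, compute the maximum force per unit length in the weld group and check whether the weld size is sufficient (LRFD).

Total weld length L_w = 17 in. Treat welds as unit-width lines.
Polar moment about centroid: J = 2[d³/12 + d(b/2)²] = 2[8.5³/12 + 8.5×2.25²] = 188.4 in³.
Direct shear f_v = P/L_w = 21.7 / 17 = 1.276 kip/in (vertical).
Torsion M = P·e = 21.7 × 14 = 303.8 kip·in.
Critical point at (x, y) = (2.25, 4.25) from centroid. f_tx = M·y/J = 6.853 kip/in; f_ty = M·x/J = 3.628 kip/in.
Resultant f_max = √[f_tx² + (f_v + f_ty)²] = √[6.853² + (1.276 + 3.628)²] = 8.427 kip/in.
Capacity per unit length: φr_n = 0.75 × 0.6 × 100 × (0.707 × 0.3125) = 9.942 kip/in.
8.427 ≤ 9.942 → adequate.

f_max ≈ 8.43 kip/in; adequate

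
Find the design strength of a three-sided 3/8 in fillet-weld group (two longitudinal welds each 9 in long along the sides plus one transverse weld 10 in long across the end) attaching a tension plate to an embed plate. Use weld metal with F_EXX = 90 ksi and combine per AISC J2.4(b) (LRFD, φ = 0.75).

φR_n ≈ 325 kip

t_e = 0.707 × 0.375 = 0.2651 in.
R_nwl = 0.6 × 90 × 0.2651 × 18 = 257.7 kip (longitudinal, 2 welds).
R_nwt = 0.6 × 90 × 0.2651 × 10 = 143.2 kip (transverse, base value).
(i) R_nwl + R_nwt = 400.9 kip; (ii) 0.85 R_nwl + 1.5 R_nwt = 433.8 kip.
R_n = max = 433.8 kip [governs: (ii)]; φR_n = 325.3 kip.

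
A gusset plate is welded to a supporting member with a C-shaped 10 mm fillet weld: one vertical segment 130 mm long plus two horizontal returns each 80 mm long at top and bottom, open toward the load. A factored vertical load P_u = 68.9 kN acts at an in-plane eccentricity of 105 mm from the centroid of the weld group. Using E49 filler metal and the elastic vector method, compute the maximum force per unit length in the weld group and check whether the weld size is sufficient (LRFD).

f_max ≈ 773 N/mm; adequate

E49XX → F_EXX = 490 MPa.
Total weld length L_w = 290 mm. Treat welds as unit-width lines.
Centroid: x̄ = 2×80×40 / 290 = 22.07 mm from the vertical weld.
Polar moment about centroid: J = I_x + I_y = [130³/12 + 2×80×65²] + [130×22.07² + 2(80³/12 + 80×17.93²)] = 1059000 mm³.
Direct shear f_v = P/L_w = 68.9×10³ / 290 = 237.6 N/mm (vertical).
Torsion M = P·e = 68.9×10³ × 105 = 7234500 N·mm.
Critical point at (x, y) = (57.93, 65) from centroid. f_tx = M·y/J = 444 N/mm; f_ty = M·x/J = 395.7 N/mm.
Resultant f_max = √[f_tx² + (f_v + f_ty)²] = √[444² + (237.6 + 395.7)²] = 773.4 N/mm.
Capacity per unit length: φr_n = 0.75 × 0.6 × 490 × (0.707 × 10) = 1559 N/mm.
773.4 ≤ 1559 → adequate.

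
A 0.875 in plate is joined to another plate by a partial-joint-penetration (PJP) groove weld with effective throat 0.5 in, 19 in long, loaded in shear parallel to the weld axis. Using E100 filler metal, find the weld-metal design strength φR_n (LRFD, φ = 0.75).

E100XX → F_EXX = 100 ksi.
Effective throat (given) t_e = 0.5 in.
A_we = 0.5 × 19 = 9.5 in².
F_nw = 0.6 F_EXX = 60 ksi.
φR_n = 0.75 × 60 × 9.5 = 427.5 kip.

φR_n ≈ 428 kip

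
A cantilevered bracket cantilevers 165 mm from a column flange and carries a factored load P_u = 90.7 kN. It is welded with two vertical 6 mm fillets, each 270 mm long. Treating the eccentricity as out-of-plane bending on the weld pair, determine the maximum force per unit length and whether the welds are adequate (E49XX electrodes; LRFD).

f_max ≈ 638 N/mm; adequate

E49XX → F_EXX = 490 MPa.
L_w = 2 × 270 = 540 mm; section modulus (unit throat) S = 2 × L²/6 = 24300 mm².
Direct shear f_v = P/L_w = 90.7×10³/540 = 168 N/mm.
Moment M = P × e = 90.7×10³ × 165 = 14966000 N·mm; bending f_b = M/S = 615.9 N/mm.
f_max = √(f_v² + f_b²) = √(168² + 615.9²) = 638.4 N/mm.
φr_n = 0.75 × 0.6 × 490 × (0.707 × 6) = 935.4 N/mm → adequate.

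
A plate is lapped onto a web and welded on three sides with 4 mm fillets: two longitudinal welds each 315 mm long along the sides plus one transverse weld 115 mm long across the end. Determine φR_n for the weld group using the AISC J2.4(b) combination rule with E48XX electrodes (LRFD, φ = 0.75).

E48XX → F_EXX = 480 MPa.
t_e = 0.707 × 4 = 2.828 mm.
R_nwl = 0.6 × 480 × 2.828 × 630 × 10⁻³ = 513.1 kN (longitudinal, 2 welds).
R_nwt = 0.6 × 480 × 2.828 × 115 × 10⁻³ = 93.66 kN (transverse, base value).
(i) R_nwl + R_nwt = 606.8 kN; (ii) 0.85 R_nwl + 1.5 R_nwt = 576.6 kN.
R_n = max = 606.8 kN [governs: (i)]; φR_n = 455.1 kN.

φR_n ≈ 455 kN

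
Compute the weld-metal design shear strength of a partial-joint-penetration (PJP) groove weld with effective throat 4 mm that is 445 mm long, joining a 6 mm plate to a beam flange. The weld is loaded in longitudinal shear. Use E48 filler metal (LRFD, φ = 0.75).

E48XX → F_EXX = 480 MPa.
Effective throat (given) t_e = 4 mm.
A_we = 4 × 445 = 1780 mm².
F_nw = 0.6 F_EXX = 288 MPa.
φR_n = 0.75 × 288 × 1780 × 10⁻³ = 384.5 kN.

φR_n ≈ 384 kN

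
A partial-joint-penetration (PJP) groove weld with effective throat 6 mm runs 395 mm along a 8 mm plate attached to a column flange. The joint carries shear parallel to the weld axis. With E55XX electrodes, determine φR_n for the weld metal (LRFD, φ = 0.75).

E55XX → F_EXX = 550 MPa.
Effective throat (given) t_e = 6 mm.
A_we = 6 × 395 = 2370 mm².
F_nw = 0.6 F_EXX = 330 MPa.
φR_n = 0.75 × 330 × 2370 × 10⁻³ = 586.6 kN.

φR_n ≈ 587 kN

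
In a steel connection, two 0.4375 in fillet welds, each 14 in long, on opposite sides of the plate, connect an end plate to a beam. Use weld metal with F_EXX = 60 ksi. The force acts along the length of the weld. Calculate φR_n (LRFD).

φR_n ≈ 234 kips

Effective throat t_e = 0.707 × 0.4375 = 0.3093 in.
Total length L = 28 in; A_we = 0.3093 × 28 = 8.661 in².
F_nw = 0.6 F_EXX = 0.6 × 60 = 36 ksi.
φR_n = 0.75 × 36 × 8.661 = 233.8 kips.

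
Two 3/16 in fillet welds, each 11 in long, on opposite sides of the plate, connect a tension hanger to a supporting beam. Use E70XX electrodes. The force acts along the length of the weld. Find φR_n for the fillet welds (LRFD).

φR_n ≈ 91.9 kips

E70XX → F_EXX = 70 ksi.
Effective throat t_e = 0.707 × 0.1875 = 0.1326 in.
Total length L = 22 in; A_we = 0.1326 × 22 = 2.916 in².
F_nw = 0.6 F_EXX = 0.6 × 70 = 42 ksi.
φR_n = 0.75 × 42 × 2.916 = 91.87 kips.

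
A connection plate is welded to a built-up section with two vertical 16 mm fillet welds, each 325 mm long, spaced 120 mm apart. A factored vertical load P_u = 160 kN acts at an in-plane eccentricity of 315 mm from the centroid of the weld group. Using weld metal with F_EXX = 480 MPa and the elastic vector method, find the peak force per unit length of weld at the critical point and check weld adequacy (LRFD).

Total weld length L_w = 650 mm. Treat welds as unit-width lines.
Polar moment about centroid: J = 2[d³/12 + d(b/2)²] = 2[325³/12 + 325×60²] = 8061000 mm³.
Direct shear f_v = P/L_w = 160×10³ / 650 = 246.2 N/mm (vertical).
Torsion M = P·e = 160×10³ × 315 = 50400000 N·mm.
Critical point at (x, y) = (60, 162.5) from centroid. f_tx = M·y/J = 1016 N/mm; f_ty = M·x/J = 375.1 N/mm.
Resultant f_max = √[f_tx² + (f_v + f_ty)²] = √[1016² + (246.2 + 375.1)²] = 1191 N/mm.
Capacity per unit length: φr_n = 0.75 × 0.6 × 480 × (0.707 × 16) = 2443 N/mm.
1191 ≤ 2443 → adequate.

f_max ≈ 1190 N/mm; adequate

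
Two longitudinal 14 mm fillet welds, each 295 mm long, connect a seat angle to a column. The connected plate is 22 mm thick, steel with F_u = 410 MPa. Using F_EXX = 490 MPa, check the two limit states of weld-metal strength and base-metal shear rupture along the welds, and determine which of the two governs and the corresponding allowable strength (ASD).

t_e = 0.707 × 14 = 9.898 mm; L = 590 mm.
Weld metal: R_n/Ω = (1/2.0) × 0.6 × 490 × 9.898 × 590 × 10⁻³ = 858.5 kN.
Base metal (shear rupture): R_n/Ω = (1/2.0) × 0.6 × 410 × 22 × 590 × 10⁻³ = 1597 kN.
Governing: weld metal.

R_n/Ω ≈ 858 kN (weld metal governs)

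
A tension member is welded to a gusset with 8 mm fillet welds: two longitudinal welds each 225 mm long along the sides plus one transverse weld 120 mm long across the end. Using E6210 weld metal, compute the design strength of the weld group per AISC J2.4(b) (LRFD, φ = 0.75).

φR_n ≈ 899 kN

E62XX → F_EXX = 620 MPa.
t_e = 0.707 × 8 = 5.656 mm.
R_nwl = 0.6 × 620 × 5.656 × 450 × 10⁻³ = 946.8 kN (longitudinal, 2 welds).
R_nwt = 0.6 × 620 × 5.656 × 120 × 10⁻³ = 252.5 kN (transverse, base value).
(i) R_nwl + R_nwt = 1199 kN; (ii) 0.85 R_nwl + 1.5 R_nwt = 1184 kN.
R_n = max = 1199 kN [governs: (i)]; φR_n = 899.5 kN.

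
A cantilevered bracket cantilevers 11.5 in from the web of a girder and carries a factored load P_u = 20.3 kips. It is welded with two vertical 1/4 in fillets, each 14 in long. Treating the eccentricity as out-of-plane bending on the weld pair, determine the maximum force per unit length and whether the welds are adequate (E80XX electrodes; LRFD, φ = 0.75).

f_max ≈ 3.65 kip/in; adequate

E80XX → F_EXX = 80 ksi.
L_w = 2 × 14 = 28 in; section modulus (unit throat) S = 2 × L²/6 = 65.33 in².
Direct shear f_v = P/L_w = 20.3/28 = 0.725 kip/in.
Moment M = P × e = 20.3 × 11.5 = 233.45 kip·in; bending f_b = M/S = 3.573 kip/in.
f_max = √(f_v² + f_b²) = √(0.725² + 3.573²) = 3.646 kip/in.
φr_n = 0.75 × 0.6 × 80 × (0.707 × 0.25) = 6.363 kip/in → adequate.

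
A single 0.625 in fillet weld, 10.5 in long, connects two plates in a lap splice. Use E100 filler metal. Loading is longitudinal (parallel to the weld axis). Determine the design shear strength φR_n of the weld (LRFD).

φR_n ≈ 209 kip

E100XX → F_EXX = 100 ksi.
Effective throat t_e = 0.707 × 0.625 = 0.4419 in.
Total length L = 10.5 in; A_we = 0.4419 × 10.5 = 4.64 in².
F_nw = 0.6 F_EXX = 0.6 × 100 = 60 ksi.
φR_n = 0.75 × 60 × 4.64 = 208.8 kip.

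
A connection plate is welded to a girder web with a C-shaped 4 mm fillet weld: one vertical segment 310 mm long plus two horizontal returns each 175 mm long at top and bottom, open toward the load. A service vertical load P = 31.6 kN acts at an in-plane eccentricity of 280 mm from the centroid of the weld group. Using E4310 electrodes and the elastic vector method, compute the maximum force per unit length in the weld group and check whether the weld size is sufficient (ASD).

f_max ≈ 171 N/mm; adequate

E43XX → F_EXX = 430 MPa.
Total weld length L_w = 660 mm. Treat welds as unit-width lines.
Centroid: x̄ = 2×175×87.5 / 660 = 46.4 mm from the vertical weld.
Polar moment about centroid: J = I_x + I_y = [310³/12 + 2×175×155²] + [310×46.4² + 2(175³/12 + 175×41.1²)] = 13040000 mm³.
Direct shear f_v = P/L_w = 31.6×10³ / 660 = 47.88 N/mm (vertical).
Torsion M = P·e = 31.6×10³ × 280 = 8848000 N·mm.
Critical point at (x, y) = (128.6, 155) from centroid. f_tx = M·y/J = 105.1 N/mm; f_ty = M·x/J = 87.24 N/mm.
Resultant f_max = √[f_tx² + (f_v + f_ty)²] = √[105.1² + (47.88 + 87.24)²] = 171.2 N/mm.
Capacity per unit length: r_n/Ω = (1/2.0) × 0.6 × 430 × (0.707 × 4) = 364.8 N/mm.
171.2 ≤ 364.8 → adequate.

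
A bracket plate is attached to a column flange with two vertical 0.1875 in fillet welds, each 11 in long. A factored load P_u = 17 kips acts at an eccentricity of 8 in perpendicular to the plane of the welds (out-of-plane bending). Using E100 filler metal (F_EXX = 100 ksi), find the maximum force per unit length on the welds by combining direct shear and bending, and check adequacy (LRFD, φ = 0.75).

L_w = 2 × 11 = 22 in; section modulus (unit throat) S = 2 × L²/6 = 40.33 in².
Direct shear f_v = P/L_w = 17/22 = 0.7727 kip/in.
Moment M = P × e = 17 × 8 = 136 kip·in; bending f_b = M/S = 3.372 kip/in.
f_max = √(f_v² + f_b²) = √(0.7727² + 3.372²) = 3.459 kip/in.
φr_n = 0.75 × 0.6 × 100 × (0.707 × 0.1875) = 5.965 kip/in → adequate.

f_max ≈ 3.46 kip/in; adequate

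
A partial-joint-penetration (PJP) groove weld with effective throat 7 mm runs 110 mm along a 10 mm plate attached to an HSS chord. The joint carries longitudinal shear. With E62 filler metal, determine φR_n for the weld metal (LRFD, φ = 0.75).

φR_n ≈ 215 kN

E62XX → F_EXX = 620 MPa.
Effective throat (given) t_e = 7 mm.
A_we = 7 × 110 = 770 mm².
F_nw = 0.6 F_EXX = 372 MPa.
φR_n = 0.75 × 372 × 770 × 10⁻³ = 214.8 kN.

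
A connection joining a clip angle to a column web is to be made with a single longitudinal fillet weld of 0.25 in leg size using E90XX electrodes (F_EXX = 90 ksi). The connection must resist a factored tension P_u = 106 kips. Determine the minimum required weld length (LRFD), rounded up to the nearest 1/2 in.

L = 15 in

Throat t_e = 0.707 × 0.25 = 0.1767 in.
φr_n = 0.75 × 0.6 × 90 × 0.1767 = 7.158 kips/in.
L_req = P_u / φr_n = 106 / 7.158 = 14.81 in total.
Round up → use L = 15 in.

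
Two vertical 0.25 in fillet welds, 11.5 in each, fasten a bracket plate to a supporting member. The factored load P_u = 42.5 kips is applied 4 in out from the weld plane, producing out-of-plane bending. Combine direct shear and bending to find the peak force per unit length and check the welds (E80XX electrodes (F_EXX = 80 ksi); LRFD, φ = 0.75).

L_w = 2 × 11.5 = 23 in; section modulus (unit throat) S = 2 × L²/6 = 44.08 in².
Direct shear f_v = P/L_w = 42.5/23 = 1.848 kip/in.
Moment M = P × e = 42.5 × 4 = 170 kip·in; bending f_b = M/S = 3.856 kip/in.
f_max = √(f_v² + f_b²) = √(1.848² + 3.856²) = 4.276 kip/in.
φr_n = 0.75 × 0.6 × 80 × (0.707 × 0.25) = 6.363 kip/in → adequate.

f_max ≈ 4.28 kip/in; adequate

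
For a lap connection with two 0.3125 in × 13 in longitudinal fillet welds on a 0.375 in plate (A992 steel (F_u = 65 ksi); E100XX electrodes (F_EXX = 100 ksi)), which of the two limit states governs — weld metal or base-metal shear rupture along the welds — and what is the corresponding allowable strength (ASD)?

t_e = 0.707 × 0.3125 = 0.2209 in; L = 26 in.
Weld metal: R_n/Ω = (1/2.0) × 0.6 × 100 × 0.2209 × 26 = 172.3 kips.
Base metal (shear rupture): R_n/Ω = (1/2.0) × 0.6 × 65 × 0.375 × 26 = 190.1 kips.
Governing: weld metal.

R_n/Ω ≈ 172 kips (weld metal governs)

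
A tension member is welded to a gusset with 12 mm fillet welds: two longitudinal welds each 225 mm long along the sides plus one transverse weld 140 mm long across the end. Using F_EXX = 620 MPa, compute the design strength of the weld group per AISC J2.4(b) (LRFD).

t_e = 0.707 × 12 = 8.484 mm.
R_nwl = 0.6 × 620 × 8.484 × 450 × 10⁻³ = 1420 kN (longitudinal, 2 welds).
R_nwt = 0.6 × 620 × 8.484 × 140 × 10⁻³ = 441.8 kN (transverse, base value).
(i) R_nwl + R_nwt = 1862 kN; (ii) 0.85 R_nwl + 1.5 R_nwt = 1870 kN.
R_n = max = 1870 kN [governs: (ii)]; φR_n = 1402 kN.

φR_n ≈ 1400 kN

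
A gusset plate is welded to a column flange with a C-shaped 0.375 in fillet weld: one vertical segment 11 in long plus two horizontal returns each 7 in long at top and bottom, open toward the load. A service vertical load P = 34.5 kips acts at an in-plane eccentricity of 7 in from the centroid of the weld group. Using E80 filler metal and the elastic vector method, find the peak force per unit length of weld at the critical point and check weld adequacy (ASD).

E80XX → F_EXX = 80 ksi.
Total weld length L_w = 25 in. Treat welds as unit-width lines.
Centroid: x̄ = 2×7×3.5 / 25 = 1.96 in from the vertical weld.
Polar moment about centroid: J = I_x + I_y = [11³/12 + 2×7×5.5²] + [11×1.96² + 2(7³/12 + 7×1.54²)] = 667 in³.
Direct shear f_v = P/L_w = 34.5 / 25 = 1.38 kip/in (vertical).
Torsion M = P·e = 34.5 × 7 = 241.5 kip·in.
Critical point at (x, y) = (5.04, 5.5) from centroid. f_tx = M·y/J = 1.991 kip/in; f_ty = M·x/J = 1.825 kip/in.
Resultant f_max = √[f_tx² + (f_v + f_ty)²] = √[1.991² + (1.38 + 1.825)²] = 3.773 kip/in.
Capacity per unit length: r_n/Ω = (1/2.0) × 0.6 × 80 × (0.707 × 0.375) = 6.363 kip/in.
3.773 ≤ 6.363 → adequate.

f_max ≈ 3.77 kip/in; adequate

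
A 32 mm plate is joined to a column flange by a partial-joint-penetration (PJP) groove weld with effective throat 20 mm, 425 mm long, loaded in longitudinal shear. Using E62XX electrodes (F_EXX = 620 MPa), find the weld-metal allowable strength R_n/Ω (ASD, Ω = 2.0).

R_n/Ω ≈ 1580 kN

Effective throat (given) t_e = 20 mm.
A_we = 20 × 425 = 8500 mm².
F_nw = 0.6 F_EXX = 372 MPa.
R_n/Ω = (372 × 8500) / 2.0 × 10⁻³ = 1581 kN.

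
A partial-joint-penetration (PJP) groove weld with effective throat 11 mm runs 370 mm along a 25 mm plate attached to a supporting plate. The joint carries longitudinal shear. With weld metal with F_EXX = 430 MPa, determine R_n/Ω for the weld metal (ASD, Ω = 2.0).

R_n/Ω ≈ 525 kN

Effective throat (given) t_e = 11 mm.
A_we = 11 × 370 = 4070 mm².
F_nw = 0.6 F_EXX = 258 MPa.
R_n/Ω = (258 × 4070) / 2.0 × 10⁻³ = 525 kN.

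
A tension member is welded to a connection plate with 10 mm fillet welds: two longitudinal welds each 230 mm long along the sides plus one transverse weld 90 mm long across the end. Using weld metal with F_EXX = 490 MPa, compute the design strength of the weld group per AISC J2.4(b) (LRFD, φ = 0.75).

φR_n ≈ 857 kN

t_e = 0.707 × 10 = 7.07 mm.
R_nwl = 0.6 × 490 × 7.07 × 460 × 10⁻³ = 956.1 kN (longitudinal, 2 welds).
R_nwt = 0.6 × 490 × 7.07 × 90 × 10⁻³ = 187.1 kN (transverse, base value).
(i) R_nwl + R_nwt = 1143 kN; (ii) 0.85 R_nwl + 1.5 R_nwt = 1093 kN.
R_n = max = 1143 kN [governs: (i)]; φR_n = 857.4 kN.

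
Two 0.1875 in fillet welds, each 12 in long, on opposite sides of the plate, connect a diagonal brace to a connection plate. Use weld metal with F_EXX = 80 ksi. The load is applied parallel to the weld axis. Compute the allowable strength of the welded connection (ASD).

R_n/Ω ≈ 76.4 kip

Effective throat t_e = 0.707 × 0.1875 = 0.1326 in.
Total length L = 24 in; A_we = 0.1326 × 24 = 3.181 in².
F_nw = 0.6 F_EXX = 0.6 × 80 = 48 ksi.
R_n = 48 × 3.181 = 152.7 kip; R_n/Ω = 152.7/2.0 = 76.36 kip.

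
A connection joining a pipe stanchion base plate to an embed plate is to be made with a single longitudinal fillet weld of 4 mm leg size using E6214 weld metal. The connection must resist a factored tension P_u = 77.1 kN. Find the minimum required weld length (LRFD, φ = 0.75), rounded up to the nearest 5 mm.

E62XX → F_EXX = 620 MPa.
Throat t_e = 0.707 × 4 = 2.828 mm.
φr_n = 0.75 × 0.6 × 620 × 2.828 × 10⁻³ = 0.789 kN/mm.
L_req = P_u / φr_n = 77.1 / 0.789 = 97.72 mm total.
Round up → use L = 100 mm.

L = 100 mm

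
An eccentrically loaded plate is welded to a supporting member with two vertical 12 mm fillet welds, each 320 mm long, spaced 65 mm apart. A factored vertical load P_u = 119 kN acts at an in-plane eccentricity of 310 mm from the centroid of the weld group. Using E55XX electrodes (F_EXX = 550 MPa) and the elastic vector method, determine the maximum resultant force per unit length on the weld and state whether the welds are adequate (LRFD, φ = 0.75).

Total weld length L_w = 640 mm. Treat welds as unit-width lines.
Polar moment about centroid: J = 2[d³/12 + d(b/2)²] = 2[320³/12 + 320×32.5²] = 6137000 mm³.
Direct shear f_v = P/L_w = 119×10³ / 640 = 185.9 N/mm (vertical).
Torsion M = P·e = 119×10³ × 310 = 36890000 N·mm.
Critical point at (x, y) = (32.5, 160) from centroid. f_tx = M·y/J = 961.7 N/mm; f_ty = M·x/J = 195.3 N/mm.
Resultant f_max = √[f_tx² + (f_v + f_ty)²] = √[961.7² + (185.9 + 195.3)²] = 1035 N/mm.
Capacity per unit length: φr_n = 0.75 × 0.6 × 550 × (0.707 × 12) = 2100 N/mm.
1035 ≤ 2100 → adequate.

f_max ≈ 1030 N/mm; adequate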